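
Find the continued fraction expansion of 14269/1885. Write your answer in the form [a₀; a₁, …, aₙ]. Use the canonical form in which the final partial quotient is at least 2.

14269 ÷ 1885 → quotient 7, remainder 1074
1885 ÷ 1074 → quotient 1, remainder 811
1074 ÷ 811 → quotient 1, remainder 263
811 ÷ 263 → quotient 3, remainder 22
263 ÷ 22 → quotient 11, remainder 21
22 ÷ 21 → quotient 1, remainder 1
21 ÷ 1 → quotient 21, remainder 0

[7; 1, 1, 3, 11, 1, 21]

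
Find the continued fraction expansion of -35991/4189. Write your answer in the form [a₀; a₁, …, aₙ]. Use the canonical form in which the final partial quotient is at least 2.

-35991 ÷ 4189 → quotient -9, remainder 1710
4189 ÷ 1710 → quotient 2, remainder 769
1710 ÷ 769 → quotient 2, remainder 172
769 ÷ 172 → quotient 4, remainder 81
172 ÷ 81 → quotient 2, remainder 10
81 ÷ 10 → quotient 8, remainder 1
10 ÷ 1 → quotient 10, remainder 0

[-9; 2, 2, 4, 2, 8, 10]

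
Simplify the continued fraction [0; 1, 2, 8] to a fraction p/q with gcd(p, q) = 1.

Start with 8.
2 + 1/(8/1) = 2 + 1/8 = 17/8
1 + 1/(17/8) = 1 + 8/17 = 25/17
0 + 1/(25/17) = 0 + 17/25 = 17/25

17/25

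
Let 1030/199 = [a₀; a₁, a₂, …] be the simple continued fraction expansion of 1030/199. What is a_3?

1030 ÷ 199 → quotient 5, remainder 35
199 ÷ 35 → quotient 5, remainder 24
35 ÷ 24 → quotient 1, remainder 11
24 ÷ 11 → quotient 2, remainder 2

2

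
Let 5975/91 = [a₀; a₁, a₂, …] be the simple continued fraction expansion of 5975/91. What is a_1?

5975 ÷ 91 → quotient 65, remainder 60
91 ÷ 60 → quotient 1, remainder 31

1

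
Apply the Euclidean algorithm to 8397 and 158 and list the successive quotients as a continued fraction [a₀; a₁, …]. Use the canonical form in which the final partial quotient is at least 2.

[53; 6, 1, 6, 1, 2]

Run the Euclidean algorithm, recording each quotient:
⌊8397/158⌋ = 53, remainder 23
⌊158/23⌋ = 6, remainder 20
⌊23/20⌋ = 1, remainder 3
⌊20/3⌋ = 6, remainder 2
⌊3/2⌋ = 1, remainder 1
⌊2/1⌋ = 2, remainder 0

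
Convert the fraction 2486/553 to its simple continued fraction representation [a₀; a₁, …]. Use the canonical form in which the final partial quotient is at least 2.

2486 = 4·553 + 274, so a_0 = 4
553 = 2·274 + 5, so a_1 = 2
274 = 54·5 + 4, so a_2 = 54
5 = 1·4 + 1, so a_3 = 1
4 = 4·1 + 0, so a_4 = 4

[4; 2, 54, 1, 4]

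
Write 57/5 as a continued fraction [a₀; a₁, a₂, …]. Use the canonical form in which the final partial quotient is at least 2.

[11; 2, 2]

Apply division with remainder until the remainder is 0:
57 ÷ 5 → quotient 11, remainder 2
5 ÷ 2 → quotient 2, remainder 1
2 ÷ 1 → quotient 2, remainder 0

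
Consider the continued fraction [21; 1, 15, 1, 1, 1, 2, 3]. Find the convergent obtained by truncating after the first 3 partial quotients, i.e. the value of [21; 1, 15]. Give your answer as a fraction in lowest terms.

351/16

Start with 15.
1 + 1/(15/1) = 1 + 1/15 = 16/15
21 + 1/(16/15) = 21 + 15/16 = 351/16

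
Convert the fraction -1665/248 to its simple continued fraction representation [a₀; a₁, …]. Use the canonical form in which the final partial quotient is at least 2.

Apply division with remainder until the remainder is 0:
⌊-1665/248⌋ = -7, remainder 71
⌊248/71⌋ = 3, remainder 35
⌊71/35⌋ = 2, remainder 1
⌊35/1⌋ = 35, remainder 0

[-7; 3, 2, 35]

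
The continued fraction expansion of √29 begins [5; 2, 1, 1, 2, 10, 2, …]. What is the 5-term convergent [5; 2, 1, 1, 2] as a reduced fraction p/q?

a_0 = 5: 5/1
a_1 = 2: 11/2
a_2 = 1: 16/3
a_3 = 1: 27/5
a_4 = 2: 70/13

70/13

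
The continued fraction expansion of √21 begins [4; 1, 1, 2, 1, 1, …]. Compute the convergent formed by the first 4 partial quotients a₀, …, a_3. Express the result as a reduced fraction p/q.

23/5

Start with 2.
1 + 1/(2/1) = 1 + 1/2 = 3/2
1 + 1/(3/2) = 1 + 2/3 = 5/3
4 + 1/(5/3) = 4 + 3/5 = 23/5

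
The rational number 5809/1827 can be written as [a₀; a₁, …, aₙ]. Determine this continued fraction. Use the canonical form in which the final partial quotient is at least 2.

5809 ÷ 1827 → quotient 3, remainder 328
1827 ÷ 328 → quotient 5, remainder 187
328 ÷ 187 → quotient 1, remainder 141
187 ÷ 141 → quotient 1, remainder 46
141 ÷ 46 → quotient 3, remainder 3
46 ÷ 3 → quotient 15, remainder 1
3 ÷ 1 → quotient 3, remainder 0

[3; 5, 1, 1, 3, 15, 3]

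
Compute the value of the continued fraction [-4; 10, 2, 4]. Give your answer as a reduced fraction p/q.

-367/94

a_0 = -4: -4/1
a_1 = 10: -39/10
a_2 = 2: -82/21
a_3 = 4: -367/94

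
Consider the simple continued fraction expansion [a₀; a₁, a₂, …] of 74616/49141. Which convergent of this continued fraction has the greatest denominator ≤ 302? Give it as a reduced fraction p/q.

a_0 = 1: 1/1  (≤ bound)
a_1 = 1: 2/1  (≤ bound)
a_2 = 1: 3/2  (≤ bound)
a_3 = 13: 41/27  (≤ bound)
a_4 = 12: 495/326  (> 302, stop)

41/27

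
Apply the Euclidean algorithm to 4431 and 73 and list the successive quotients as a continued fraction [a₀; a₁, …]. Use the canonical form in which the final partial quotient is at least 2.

[60; 1, 2, 3, 7]

4431 = 60·73 + 51, so a_0 = 60
73 = 1·51 + 22, so a_1 = 1
51 = 2·22 + 7, so a_2 = 2
22 = 3·7 + 1, so a_3 = 3
7 = 7·1 + 0, so a_4 = 7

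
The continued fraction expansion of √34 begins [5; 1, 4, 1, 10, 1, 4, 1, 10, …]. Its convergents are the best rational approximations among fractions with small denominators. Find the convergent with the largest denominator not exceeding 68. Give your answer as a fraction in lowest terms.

379/65

a_0 = 5: 5/1  (≤ bound)
a_1 = 1: 6/1  (≤ bound)
a_2 = 4: 29/5  (≤ bound)
a_3 = 1: 35/6  (≤ bound)
a_4 = 10: 379/65  (≤ bound)
a_5 = 1: 414/71  (> 68, stop)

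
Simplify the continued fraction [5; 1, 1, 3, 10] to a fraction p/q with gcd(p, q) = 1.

Build up convergents one term at a time:
a_0 = 5: 5/1
a_1 = 1: 6/1
a_2 = 1: 11/2
a_3 = 3: 39/7
a_4 = 10: 401/72

401/72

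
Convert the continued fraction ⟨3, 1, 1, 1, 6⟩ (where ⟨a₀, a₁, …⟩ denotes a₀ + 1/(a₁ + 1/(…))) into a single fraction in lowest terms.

73/20

a_0 = 3: 3/1
a_1 = 1: 4/1
a_2 = 1: 7/2
a_3 = 1: 11/3
a_4 = 6: 73/20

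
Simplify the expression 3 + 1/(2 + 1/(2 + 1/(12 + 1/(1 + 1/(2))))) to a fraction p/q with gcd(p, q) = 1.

Use the convergent recurrence hₖ = aₖ·hₖ₋₁ + hₖ₋₂ (and likewise for the denominators kₖ):
a_0 = 3: 3/1
a_1 = 2: 7/2
a_2 = 2: 17/5
a_3 = 12: 211/62
a_4 = 1: 228/67
a_5 = 2: 667/196

667/196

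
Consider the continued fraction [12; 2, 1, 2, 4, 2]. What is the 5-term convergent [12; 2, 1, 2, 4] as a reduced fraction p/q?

Work from the innermost term outward:
Start with 4.
2 + 1/(4/1) = 2 + 1/4 = 9/4
1 + 1/(9/4) = 1 + 4/9 = 13/9
2 + 1/(13/9) = 2 + 9/13 = 35/13
12 + 1/(35/13) = 12 + 13/35 = 433/35

433/35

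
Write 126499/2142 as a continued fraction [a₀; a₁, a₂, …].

⌊126499/2142⌋ = 59, remainder 121
⌊2142/121⌋ = 17, remainder 85
⌊121/85⌋ = 1, remainder 36
⌊85/36⌋ = 2, remainder 13
⌊36/13⌋ = 2, remainder 10
⌊13/10⌋ = 1, remainder 3
⌊10/3⌋ = 3, remainder 1
⌊3/1⌋ = 3, remainder 0

[59; 17, 1, 2, 2, 1, 3, 3]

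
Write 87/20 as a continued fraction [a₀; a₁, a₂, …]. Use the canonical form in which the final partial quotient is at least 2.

[4; 2, 1, 6]

87 = 4·20 + 7, so a_0 = 4
20 = 2·7 + 6, so a_1 = 2
7 = 1·6 + 1, so a_2 = 1
6 = 6·1 + 0, so a_3 = 6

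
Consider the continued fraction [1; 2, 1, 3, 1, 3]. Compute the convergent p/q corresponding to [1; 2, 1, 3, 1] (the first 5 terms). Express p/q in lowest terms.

Start with 1.
3 + 1/(1/1) = 3 + 1/1 = 4/1
1 + 1/(4/1) = 1 + 1/4 = 5/4
2 + 1/(5/4) = 2 + 4/5 = 14/5
1 + 1/(14/5) = 1 + 5/14 = 19/14

19/14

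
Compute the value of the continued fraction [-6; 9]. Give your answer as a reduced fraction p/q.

-53/9

Compute successive convergents:
a_0 = -6: -6/1
a_1 = 9: -53/9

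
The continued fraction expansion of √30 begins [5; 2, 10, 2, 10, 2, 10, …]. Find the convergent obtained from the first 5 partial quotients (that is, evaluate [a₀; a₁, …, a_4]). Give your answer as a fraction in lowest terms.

a_0 = 5: 5/1
a_1 = 2: 11/2
a_2 = 10: 115/21
a_3 = 2: 241/44
a_4 = 10: 2525/461

2525/461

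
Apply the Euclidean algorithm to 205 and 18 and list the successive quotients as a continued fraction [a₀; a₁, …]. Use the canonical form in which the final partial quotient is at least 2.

[11; 2, 1, 1, 3]

⌊205/18⌋ = 11, remainder 7
⌊18/7⌋ = 2, remainder 4
⌊7/4⌋ = 1, remainder 3
⌊4/3⌋ = 1, remainder 1
⌊3/1⌋ = 3, remainder 0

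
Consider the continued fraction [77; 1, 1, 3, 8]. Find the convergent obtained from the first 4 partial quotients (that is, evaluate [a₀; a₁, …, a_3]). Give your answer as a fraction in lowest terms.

a_0 = 77: 77/1
a_1 = 1: 78/1
a_2 = 1: 155/2
a_3 = 3: 543/7

543/7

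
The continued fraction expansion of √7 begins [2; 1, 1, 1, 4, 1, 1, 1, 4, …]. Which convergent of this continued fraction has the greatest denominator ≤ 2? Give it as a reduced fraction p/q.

5/2

a_0 = 2: 2/1  (≤ bound)
a_1 = 1: 3/1  (≤ bound)
a_2 = 1: 5/2  (≤ bound)
a_3 = 1: 8/3  (> 2, stop)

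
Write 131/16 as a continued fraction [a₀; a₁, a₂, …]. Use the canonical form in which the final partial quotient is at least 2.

131 ÷ 16 → quotient 8, remainder 3
16 ÷ 3 → quotient 5, remainder 1
3 ÷ 1 → quotient 3, remainder 0

[8; 5, 3]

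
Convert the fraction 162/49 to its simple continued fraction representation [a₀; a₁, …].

[3; 3, 3, 1, 3]

162 = 3·49 + 15, so a_0 = 3
49 = 3·15 + 4, so a_1 = 3
15 = 3·4 + 3, so a_2 = 3
4 = 1·3 + 1, so a_3 = 1
3 = 3·1 + 0, so a_4 = 3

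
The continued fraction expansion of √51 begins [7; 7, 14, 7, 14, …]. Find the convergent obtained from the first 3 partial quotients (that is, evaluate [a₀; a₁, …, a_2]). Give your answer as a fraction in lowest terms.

a_0 = 7: 7/1
a_1 = 7: 50/7
a_2 = 14: 707/99

707/99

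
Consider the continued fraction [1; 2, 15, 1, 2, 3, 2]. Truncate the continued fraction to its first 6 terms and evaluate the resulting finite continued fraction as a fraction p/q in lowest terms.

a_0 = 1: 1/1
a_1 = 2: 3/2
a_2 = 15: 46/31
a_3 = 1: 49/33
a_4 = 2: 144/97
a_5 = 3: 481/324

481/324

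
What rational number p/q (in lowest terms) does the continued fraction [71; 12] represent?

a_0 = 71: 71/1
a_1 = 12: 853/12

853/12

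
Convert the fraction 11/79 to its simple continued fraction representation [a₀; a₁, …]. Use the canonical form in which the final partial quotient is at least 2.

[0; 7, 5, 2]

Run the Euclidean algorithm, recording each quotient:
11 = 0·79 + 11, so a_0 = 0
79 = 7·11 + 2, so a_1 = 7
11 = 5·2 + 1, so a_2 = 5
2 = 2·1 + 0, so a_3 = 2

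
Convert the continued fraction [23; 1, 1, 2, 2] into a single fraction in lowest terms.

Compute successive convergents:
a_0 = 23: 23/1
a_1 = 1: 24/1
a_2 = 1: 47/2
a_3 = 2: 118/5
a_4 = 2: 283/12

283/12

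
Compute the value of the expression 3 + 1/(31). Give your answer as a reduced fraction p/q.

Start with 31.
3 + 1/(31/1) = 3 + 1/31 = 94/31

94/31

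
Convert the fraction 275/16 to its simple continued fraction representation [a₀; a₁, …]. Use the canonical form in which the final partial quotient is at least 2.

⌊275/16⌋ = 17, remainder 3
⌊16/3⌋ = 5, remainder 1
⌊3/1⌋ = 3, remainder 0

[17; 5, 3]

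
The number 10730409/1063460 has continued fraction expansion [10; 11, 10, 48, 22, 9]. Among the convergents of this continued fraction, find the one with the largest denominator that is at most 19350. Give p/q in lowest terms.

53871/5339

List convergents until the denominator exceeds the bound:
a_0 = 10: 10/1  (≤ bound)
a_1 = 11: 111/11  (≤ bound)
a_2 = 10: 1120/111  (≤ bound)
a_3 = 48: 53871/5339  (≤ bound)
a_4 = 22: 1186282/117569  (> 19350, stop)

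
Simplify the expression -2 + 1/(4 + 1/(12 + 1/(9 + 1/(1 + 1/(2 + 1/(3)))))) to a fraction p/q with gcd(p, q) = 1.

Compute successive convergents:
a_0 = -2: -2/1
a_1 = 4: -7/4
a_2 = 12: -86/49
a_3 = 9: -781/445
a_4 = 1: -867/494
a_5 = 2: -2515/1433
a_6 = 3: -8412/4793

-8412/4793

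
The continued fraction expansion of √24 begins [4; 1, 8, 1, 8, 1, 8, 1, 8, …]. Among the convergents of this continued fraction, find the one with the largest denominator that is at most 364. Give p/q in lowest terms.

a_0 = 4: 4/1  (≤ bound)
a_1 = 1: 5/1  (≤ bound)
a_2 = 8: 44/9  (≤ bound)
a_3 = 1: 49/10  (≤ bound)
a_4 = 8: 436/89  (≤ bound)
a_5 = 1: 485/99  (≤ bound)
a_6 = 8: 4316/881  (> 364, stop)

485/99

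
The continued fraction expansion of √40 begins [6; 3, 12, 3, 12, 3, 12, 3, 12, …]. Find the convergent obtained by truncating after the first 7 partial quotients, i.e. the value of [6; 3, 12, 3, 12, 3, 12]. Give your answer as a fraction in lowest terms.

337434/53353

a_0 = 6: 6/1
a_1 = 3: 19/3
a_2 = 12: 234/37
a_3 = 3: 721/114
a_4 = 12: 8886/1405
a_5 = 3: 27379/4329
a_6 = 12: 337434/53353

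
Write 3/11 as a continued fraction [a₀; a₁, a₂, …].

3 = 0·11 + 3, so a_0 = 0
11 = 3·3 + 2, so a_1 = 3
3 = 1·2 + 1, so a_2 = 1
2 = 2·1 + 0, so a_3 = 2

[0; 3, 1, 2]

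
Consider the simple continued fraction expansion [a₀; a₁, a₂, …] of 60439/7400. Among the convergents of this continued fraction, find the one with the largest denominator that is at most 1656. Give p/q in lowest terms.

a_0 = 8: 8/1  (≤ bound)
a_1 = 5: 41/5  (≤ bound)
a_2 = 1: 49/6  (≤ bound)
a_3 = 35: 1756/215  (≤ bound)
a_4 = 2: 3561/436  (≤ bound)
a_5 = 3: 12439/1523  (≤ bound)
a_6 = 1: 16000/1959  (> 1656, stop)

12439/1523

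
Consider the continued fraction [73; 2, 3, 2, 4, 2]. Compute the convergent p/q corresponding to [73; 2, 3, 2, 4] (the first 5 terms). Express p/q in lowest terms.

5214/71

Start with 4.
2 + 1/(4/1) = 2 + 1/4 = 9/4
3 + 1/(9/4) = 3 + 4/9 = 31/9
2 + 1/(31/9) = 2 + 9/31 = 71/31
73 + 1/(71/31) = 73 + 31/71 = 5214/71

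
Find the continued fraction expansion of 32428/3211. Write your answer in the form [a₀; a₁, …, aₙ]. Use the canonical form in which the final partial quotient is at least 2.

32428 ÷ 3211 → quotient 10, remainder 318
3211 ÷ 318 → quotient 10, remainder 31
318 ÷ 31 → quotient 10, remainder 8
31 ÷ 8 → quotient 3, remainder 7
8 ÷ 7 → quotient 1, remainder 1
7 ÷ 1 → quotient 7, remainder 0

[10; 10, 10, 3, 1, 7]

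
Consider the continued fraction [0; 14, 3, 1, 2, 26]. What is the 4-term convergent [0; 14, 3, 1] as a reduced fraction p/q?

4/57

a_0 = 0: 0/1
a_1 = 14: 1/14
a_2 = 3: 3/43
a_3 = 1: 4/57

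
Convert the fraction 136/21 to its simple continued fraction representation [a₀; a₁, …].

[6; 2, 10]

Apply division with remainder until the remainder is 0:
⌊136/21⌋ = 6, remainder 10
⌊21/10⌋ = 2, remainder 1
⌊10/1⌋ = 10, remainder 0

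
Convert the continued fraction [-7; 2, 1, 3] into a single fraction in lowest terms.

Start with 3.
1 + 1/(3/1) = 1 + 1/3 = 4/3
2 + 1/(4/3) = 2 + 3/4 = 11/4
-7 + 1/(11/4) = -7 + 4/11 = -73/11

-73/11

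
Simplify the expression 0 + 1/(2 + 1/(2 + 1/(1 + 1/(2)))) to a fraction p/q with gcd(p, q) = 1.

8/19

Use the convergent recurrence hₖ = aₖ·hₖ₋₁ + hₖ₋₂ (and likewise for the denominators kₖ):
a_0 = 0: 0/1
a_1 = 2: 1/2
a_2 = 2: 2/5
a_3 = 1: 3/7
a_4 = 2: 8/19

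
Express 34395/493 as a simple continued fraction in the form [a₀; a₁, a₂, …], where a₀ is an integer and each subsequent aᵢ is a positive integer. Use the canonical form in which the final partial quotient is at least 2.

[69; 1, 3, 3, 2, 16]

34395 ÷ 493 → quotient 69, remainder 378
493 ÷ 378 → quotient 1, remainder 115
378 ÷ 115 → quotient 3, remainder 33
115 ÷ 33 → quotient 3, remainder 16
33 ÷ 16 → quotient 2, remainder 1
16 ÷ 1 → quotient 16, remainder 0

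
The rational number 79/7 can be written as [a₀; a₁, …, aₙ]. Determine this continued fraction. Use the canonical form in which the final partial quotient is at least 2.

Apply division with remainder until the remainder is 0:
79 ÷ 7 → quotient 11, remainder 2
7 ÷ 2 → quotient 3, remainder 1
2 ÷ 1 → quotient 2, remainder 0

[11; 3, 2]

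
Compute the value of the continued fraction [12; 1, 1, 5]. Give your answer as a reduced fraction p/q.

138/11

a_0 = 12: 12/1
a_1 = 1: 13/1
a_2 = 1: 25/2
a_3 = 5: 138/11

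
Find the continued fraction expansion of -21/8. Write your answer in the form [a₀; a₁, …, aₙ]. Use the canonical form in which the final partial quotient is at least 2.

[-3; 2, 1, 2]

-21 = -3·8 + 3, so a_0 = -3
8 = 2·3 + 2, so a_1 = 2
3 = 1·2 + 1, so a_2 = 1
2 = 2·1 + 0, so a_3 = 2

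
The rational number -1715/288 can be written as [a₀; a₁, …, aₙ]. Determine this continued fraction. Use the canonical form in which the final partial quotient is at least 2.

Apply division with remainder until the remainder is 0:
-1715 ÷ 288 → quotient -6, remainder 13
288 ÷ 13 → quotient 22, remainder 2
13 ÷ 2 → quotient 6, remainder 1
2 ÷ 1 → quotient 2, remainder 0

[-6; 22, 6, 2]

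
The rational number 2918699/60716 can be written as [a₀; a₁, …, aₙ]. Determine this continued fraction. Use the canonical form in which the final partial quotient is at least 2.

2918699 = 48·60716 + 4331, so a_0 = 48
60716 = 14·4331 + 82, so a_1 = 14
4331 = 52·82 + 67, so a_2 = 52
82 = 1·67 + 15, so a_3 = 1
67 = 4·15 + 7, so a_4 = 4
15 = 2·7 + 1, so a_5 = 2
7 = 7·1 + 0, so a_6 = 7

[48; 14, 52, 1, 4, 2, 7]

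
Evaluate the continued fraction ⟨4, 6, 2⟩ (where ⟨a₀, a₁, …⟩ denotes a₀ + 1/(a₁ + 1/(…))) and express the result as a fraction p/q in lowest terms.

a_0 = 4: 4/1
a_1 = 6: 25/6
a_2 = 2: 54/13

54/13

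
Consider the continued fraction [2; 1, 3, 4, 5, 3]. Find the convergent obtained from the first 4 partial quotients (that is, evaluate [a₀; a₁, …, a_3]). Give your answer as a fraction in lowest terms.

47/17

Use the convergent recurrence hₖ = aₖ·hₖ₋₁ + hₖ₋₂ (and likewise for the denominators kₖ):
a_0 = 2: 2/1
a_1 = 1: 3/1
a_2 = 3: 11/4
a_3 = 4: 47/17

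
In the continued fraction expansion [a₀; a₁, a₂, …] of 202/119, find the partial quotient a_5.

⌊202/119⌋ = 1, remainder 83
⌊119/83⌋ = 1, remainder 36
⌊83/36⌋ = 2, remainder 11
⌊36/11⌋ = 3, remainder 3
⌊11/3⌋ = 3, remainder 2
⌊3/2⌋ = 1, remainder 1

1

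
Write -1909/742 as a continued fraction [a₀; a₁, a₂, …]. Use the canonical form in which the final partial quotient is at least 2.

⌊-1909/742⌋ = -3, remainder 317
⌊742/317⌋ = 2, remainder 108
⌊317/108⌋ = 2, remainder 101
⌊108/101⌋ = 1, remainder 7
⌊101/7⌋ = 14, remainder 3
⌊7/3⌋ = 2, remainder 1
⌊3/1⌋ = 3, remainder 0

[-3; 2, 2, 1, 14, 2, 3]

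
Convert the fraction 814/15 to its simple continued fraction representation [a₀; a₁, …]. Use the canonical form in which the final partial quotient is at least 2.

⌊814/15⌋ = 54, remainder 4
⌊15/4⌋ = 3, remainder 3
⌊4/3⌋ = 1, remainder 1
⌊3/1⌋ = 3, remainder 0

[54; 3, 1, 3]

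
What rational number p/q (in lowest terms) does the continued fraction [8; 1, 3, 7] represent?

254/29

Start with 7.
3 + 1/(7/1) = 3 + 1/7 = 22/7
1 + 1/(22/7) = 1 + 7/22 = 29/22
8 + 1/(29/22) = 8 + 22/29 = 254/29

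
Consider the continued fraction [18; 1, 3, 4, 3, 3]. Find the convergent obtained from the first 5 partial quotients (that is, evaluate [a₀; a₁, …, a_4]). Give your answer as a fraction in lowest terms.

a_0 = 18: 18/1
a_1 = 1: 19/1
a_2 = 3: 75/4
a_3 = 4: 319/17
a_4 = 3: 1032/55

1032/55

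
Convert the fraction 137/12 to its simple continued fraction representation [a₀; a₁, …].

[11; 2, 2, 2]

Apply division with remainder until the remainder is 0:
137 ÷ 12 → quotient 11, remainder 5
12 ÷ 5 → quotient 2, remainder 2
5 ÷ 2 → quotient 2, remainder 1
2 ÷ 1 → quotient 2, remainder 0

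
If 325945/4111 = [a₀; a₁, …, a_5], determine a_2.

325945 = 79·4111 + 1176, so a_0 = 79
4111 = 3·1176 + 583, so a_1 = 3
1176 = 2·583 + 10, so a_2 = 2

2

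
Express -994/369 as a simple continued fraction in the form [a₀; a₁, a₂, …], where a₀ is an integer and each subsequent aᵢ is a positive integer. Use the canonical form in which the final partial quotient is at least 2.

⌊-994/369⌋ = -3, remainder 113
⌊369/113⌋ = 3, remainder 30
⌊113/30⌋ = 3, remainder 23
⌊30/23⌋ = 1, remainder 7
⌊23/7⌋ = 3, remainder 2
⌊7/2⌋ = 3, remainder 1
⌊2/1⌋ = 2, remainder 0

[-3; 3, 3, 1, 3, 3, 2]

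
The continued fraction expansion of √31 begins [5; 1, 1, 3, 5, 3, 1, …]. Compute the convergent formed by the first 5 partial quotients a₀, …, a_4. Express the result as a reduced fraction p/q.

206/37

Compute successive convergents:
a_0 = 5: 5/1
a_1 = 1: 6/1
a_2 = 1: 11/2
a_3 = 3: 39/7
a_4 = 5: 206/37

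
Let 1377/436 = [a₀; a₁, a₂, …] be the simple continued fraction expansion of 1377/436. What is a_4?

3

Apply division with remainder until the remainder is 0:
⌊1377/436⌋ = 3, remainder 69
⌊436/69⌋ = 6, remainder 22
⌊69/22⌋ = 3, remainder 3
⌊22/3⌋ = 7, remainder 1
⌊3/1⌋ = 3, remainder 0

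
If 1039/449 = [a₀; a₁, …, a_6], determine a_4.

2

Run the Euclidean algorithm, recording each quotient:
1039 = 2·449 + 141, so a_0 = 2
449 = 3·141 + 26, so a_1 = 3
141 = 5·26 + 11, so a_2 = 5
26 = 2·11 + 4, so a_3 = 2
11 = 2·4 + 3, so a_4 = 2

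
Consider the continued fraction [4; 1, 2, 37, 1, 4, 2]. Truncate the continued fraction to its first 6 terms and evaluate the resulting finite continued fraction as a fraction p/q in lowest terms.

2671/572

a_0 = 4: 4/1
a_1 = 1: 5/1
a_2 = 2: 14/3
a_3 = 37: 523/112
a_4 = 1: 537/115
a_5 = 4: 2671/572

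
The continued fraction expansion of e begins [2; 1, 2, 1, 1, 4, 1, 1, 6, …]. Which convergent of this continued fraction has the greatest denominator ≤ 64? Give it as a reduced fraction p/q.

106/39

List convergents until the denominator exceeds the bound:
a_0 = 2: 2/1  (≤ bound)
a_1 = 1: 3/1  (≤ bound)
a_2 = 2: 8/3  (≤ bound)
a_3 = 1: 11/4  (≤ bound)
a_4 = 1: 19/7  (≤ bound)
a_5 = 4: 87/32  (≤ bound)
a_6 = 1: 106/39  (≤ bound)
a_7 = 1: 193/71  (> 64, stop)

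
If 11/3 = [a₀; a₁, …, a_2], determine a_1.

Run the Euclidean algorithm, recording each quotient:
11 ÷ 3 → quotient 3, remainder 2
3 ÷ 2 → quotient 1, remainder 1

1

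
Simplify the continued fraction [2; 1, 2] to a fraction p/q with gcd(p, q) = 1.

Start with 2.
1 + 1/(2/1) = 1 + 1/2 = 3/2
2 + 1/(3/2) = 2 + 2/3 = 8/3

8/3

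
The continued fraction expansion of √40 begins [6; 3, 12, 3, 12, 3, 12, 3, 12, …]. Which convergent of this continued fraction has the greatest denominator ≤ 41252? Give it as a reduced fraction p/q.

27379/4329

a_0 = 6: 6/1  (≤ bound)
a_1 = 3: 19/3  (≤ bound)
a_2 = 12: 234/37  (≤ bound)
a_3 = 3: 721/114  (≤ bound)
a_4 = 12: 8886/1405  (≤ bound)
a_5 = 3: 27379/4329  (≤ bound)
a_6 = 12: 337434/53353  (> 41252, stop)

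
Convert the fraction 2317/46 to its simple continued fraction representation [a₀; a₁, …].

[50; 2, 1, 2, 2, 2]

2317 ÷ 46 → quotient 50, remainder 17
46 ÷ 17 → quotient 2, remainder 12
17 ÷ 12 → quotient 1, remainder 5
12 ÷ 5 → quotient 2, remainder 2
5 ÷ 2 → quotient 2, remainder 1
2 ÷ 1 → quotient 2, remainder 0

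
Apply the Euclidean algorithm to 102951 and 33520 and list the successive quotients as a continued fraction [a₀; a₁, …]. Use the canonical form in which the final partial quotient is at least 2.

[3; 14, 51, 1, 45]

102951 = 3·33520 + 2391, so a_0 = 3
33520 = 14·2391 + 46, so a_1 = 14
2391 = 51·46 + 45, so a_2 = 51
46 = 1·45 + 1, so a_3 = 1
45 = 45·1 + 0, so a_4 = 45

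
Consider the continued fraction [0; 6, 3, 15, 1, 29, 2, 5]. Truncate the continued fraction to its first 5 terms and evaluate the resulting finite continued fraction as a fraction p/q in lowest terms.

Start with 1.
15 + 1/(1/1) = 15 + 1/1 = 16/1
3 + 1/(16/1) = 3 + 1/16 = 49/16
6 + 1/(49/16) = 6 + 16/49 = 310/49
0 + 1/(310/49) = 0 + 49/310 = 49/310

49/310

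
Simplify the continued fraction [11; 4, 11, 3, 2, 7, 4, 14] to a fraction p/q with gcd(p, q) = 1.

a_0 = 11: 11/1
a_1 = 4: 45/4
a_2 = 11: 506/45
a_3 = 3: 1563/139
a_4 = 2: 3632/323
a_5 = 7: 26987/2400
a_6 = 4: 111580/9923
a_7 = 14: 1589107/141322

1589107/141322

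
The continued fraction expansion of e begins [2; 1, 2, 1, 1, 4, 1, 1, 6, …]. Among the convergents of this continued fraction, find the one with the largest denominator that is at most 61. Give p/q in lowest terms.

106/39

a_0 = 2: 2/1  (≤ bound)
a_1 = 1: 3/1  (≤ bound)
a_2 = 2: 8/3  (≤ bound)
a_3 = 1: 11/4  (≤ bound)
a_4 = 1: 19/7  (≤ bound)
a_5 = 4: 87/32  (≤ bound)
a_6 = 1: 106/39  (≤ bound)
a_7 = 1: 193/71  (> 61, stop)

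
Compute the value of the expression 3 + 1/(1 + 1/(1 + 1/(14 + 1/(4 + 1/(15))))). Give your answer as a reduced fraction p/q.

6327/1799

Collapse the nested fraction from the inside out:
Start with 15.
4 + 1/(15/1) = 4 + 1/15 = 61/15
14 + 1/(61/15) = 14 + 15/61 = 869/61
1 + 1/(869/61) = 1 + 61/869 = 930/869
1 + 1/(930/869) = 1 + 869/930 = 1799/930
3 + 1/(1799/930) = 3 + 930/1799 = 6327/1799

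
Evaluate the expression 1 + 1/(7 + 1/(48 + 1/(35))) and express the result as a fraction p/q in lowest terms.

Start with 35.
48 + 1/(35/1) = 48 + 1/35 = 1681/35
7 + 1/(1681/35) = 7 + 35/1681 = 11802/1681
1 + 1/(11802/1681) = 1 + 1681/11802 = 13483/11802

13483/11802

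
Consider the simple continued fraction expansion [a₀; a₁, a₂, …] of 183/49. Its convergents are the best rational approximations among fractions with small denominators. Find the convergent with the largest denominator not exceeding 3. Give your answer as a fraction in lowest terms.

List convergents until the denominator exceeds the bound:
a_0 = 3: 3/1  (≤ bound)
a_1 = 1: 4/1  (≤ bound)
a_2 = 2: 11/3  (≤ bound)
a_3 = 1: 15/4  (> 3, stop)

11/3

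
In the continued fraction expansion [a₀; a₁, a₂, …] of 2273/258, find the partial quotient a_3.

3

Run the Euclidean algorithm, recording each quotient:
2273 ÷ 258 → quotient 8, remainder 209
258 ÷ 209 → quotient 1, remainder 49
209 ÷ 49 → quotient 4, remainder 13
49 ÷ 13 → quotient 3, remainder 10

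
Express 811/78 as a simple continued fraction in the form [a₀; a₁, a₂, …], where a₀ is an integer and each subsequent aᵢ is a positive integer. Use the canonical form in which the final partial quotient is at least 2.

811 ÷ 78 → quotient 10, remainder 31
78 ÷ 31 → quotient 2, remainder 16
31 ÷ 16 → quotient 1, remainder 15
16 ÷ 15 → quotient 1, remainder 1
15 ÷ 1 → quotient 15, remainder 0

[10; 2, 1, 1, 15]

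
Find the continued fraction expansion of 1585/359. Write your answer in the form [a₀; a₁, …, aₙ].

[4; 2, 2, 2, 3, 1, 6]

1585 ÷ 359 → quotient 4, remainder 149
359 ÷ 149 → quotient 2, remainder 61
149 ÷ 61 → quotient 2, remainder 27
61 ÷ 27 → quotient 2, remainder 7
27 ÷ 7 → quotient 3, remainder 6
7 ÷ 6 → quotient 1, remainder 1
6 ÷ 1 → quotient 6, remainder 0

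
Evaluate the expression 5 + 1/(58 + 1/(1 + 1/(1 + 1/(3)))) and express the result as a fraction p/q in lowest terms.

2057/410

Start with 3.
1 + 1/(3/1) = 1 + 1/3 = 4/3
1 + 1/(4/3) = 1 + 3/4 = 7/4
58 + 1/(7/4) = 58 + 4/7 = 410/7
5 + 1/(410/7) = 5 + 7/410 = 2057/410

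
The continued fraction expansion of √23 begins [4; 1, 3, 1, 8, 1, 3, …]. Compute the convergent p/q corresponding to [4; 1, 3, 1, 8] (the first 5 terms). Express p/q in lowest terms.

Start with 8.
1 + 1/(8/1) = 1 + 1/8 = 9/8
3 + 1/(9/8) = 3 + 8/9 = 35/9
1 + 1/(35/9) = 1 + 9/35 = 44/35
4 + 1/(44/35) = 4 + 35/44 = 211/44

211/44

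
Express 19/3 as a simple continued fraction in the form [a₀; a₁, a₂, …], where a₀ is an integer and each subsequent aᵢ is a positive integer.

⌊19/3⌋ = 6, remainder 1
⌊3/1⌋ = 3, remainder 0

[6; 3]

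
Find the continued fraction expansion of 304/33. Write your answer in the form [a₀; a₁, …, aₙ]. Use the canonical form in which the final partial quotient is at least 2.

304 ÷ 33 → quotient 9, remainder 7
33 ÷ 7 → quotient 4, remainder 5
7 ÷ 5 → quotient 1, remainder 2
5 ÷ 2 → quotient 2, remainder 1
2 ÷ 1 → quotient 2, remainder 0

[9; 4, 1, 2, 2]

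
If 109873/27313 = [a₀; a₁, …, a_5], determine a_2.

109873 = 4·27313 + 621, so a_0 = 4
27313 = 43·621 + 610, so a_1 = 43
621 = 1·610 + 11, so a_2 = 1

1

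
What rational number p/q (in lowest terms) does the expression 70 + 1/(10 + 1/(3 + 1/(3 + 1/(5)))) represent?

Starting at the tail and folding back:
Start with 5.
3 + 1/(5/1) = 3 + 1/5 = 16/5
3 + 1/(16/5) = 3 + 5/16 = 53/16
10 + 1/(53/16) = 10 + 16/53 = 546/53
70 + 1/(546/53) = 70 + 53/546 = 38273/546

38273/546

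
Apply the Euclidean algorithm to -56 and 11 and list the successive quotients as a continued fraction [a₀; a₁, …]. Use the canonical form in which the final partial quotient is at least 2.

[-6; 1, 10]

Run the Euclidean algorithm, recording each quotient:
-56 = -6·11 + 10, so a_0 = -6
11 = 1·10 + 1, so a_1 = 1
10 = 10·1 + 0, so a_2 = 10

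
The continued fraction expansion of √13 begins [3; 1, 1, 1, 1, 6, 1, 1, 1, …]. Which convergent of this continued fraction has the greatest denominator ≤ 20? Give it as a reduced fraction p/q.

a_0 = 3: 3/1  (≤ bound)
a_1 = 1: 4/1  (≤ bound)
a_2 = 1: 7/2  (≤ bound)
a_3 = 1: 11/3  (≤ bound)
a_4 = 1: 18/5  (≤ bound)
a_5 = 6: 119/33  (> 20, stop)

18/5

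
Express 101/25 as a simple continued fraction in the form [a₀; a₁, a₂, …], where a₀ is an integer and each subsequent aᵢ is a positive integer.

[4; 25]

⌊101/25⌋ = 4, remainder 1
⌊25/1⌋ = 25, remainder 0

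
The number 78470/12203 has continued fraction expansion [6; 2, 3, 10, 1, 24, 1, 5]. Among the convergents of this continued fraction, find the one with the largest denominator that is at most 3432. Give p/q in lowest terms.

13163/2047

a_0 = 6: 6/1  (≤ bound)
a_1 = 2: 13/2  (≤ bound)
a_2 = 3: 45/7  (≤ bound)
a_3 = 10: 463/72  (≤ bound)
a_4 = 1: 508/79  (≤ bound)
a_5 = 24: 12655/1968  (≤ bound)
a_6 = 1: 13163/2047  (≤ bound)
a_7 = 5: 78470/12203  (> 3432, stop)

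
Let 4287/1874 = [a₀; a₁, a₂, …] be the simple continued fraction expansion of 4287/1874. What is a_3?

Repeatedly divide and take the remainder:
4287 = 2·1874 + 539, so a_0 = 2
1874 = 3·539 + 257, so a_1 = 3
539 = 2·257 + 25, so a_2 = 2
257 = 10·25 + 7, so a_3 = 10

10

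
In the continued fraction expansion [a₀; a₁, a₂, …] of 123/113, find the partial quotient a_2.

⌊123/113⌋ = 1, remainder 10
⌊113/10⌋ = 11, remainder 3
⌊10/3⌋ = 3, remainder 1

3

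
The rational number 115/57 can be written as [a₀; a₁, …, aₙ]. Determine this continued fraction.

115 ÷ 57 → quotient 2, remainder 1
57 ÷ 1 → quotient 57, remainder 0

[2; 57]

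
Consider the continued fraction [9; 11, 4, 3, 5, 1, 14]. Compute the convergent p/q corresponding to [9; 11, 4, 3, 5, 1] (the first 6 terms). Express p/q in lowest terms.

8371/921

Start with 1.
5 + 1/(1/1) = 5 + 1/1 = 6/1
3 + 1/(6/1) = 3 + 1/6 = 19/6
4 + 1/(19/6) = 4 + 6/19 = 82/19
11 + 1/(82/19) = 11 + 19/82 = 921/82
9 + 1/(921/82) = 9 + 82/921 = 8371/921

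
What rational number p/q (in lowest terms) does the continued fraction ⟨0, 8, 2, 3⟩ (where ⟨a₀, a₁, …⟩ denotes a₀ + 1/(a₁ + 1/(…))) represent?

Work from the innermost term outward:
Start with 3.
2 + 1/(3/1) = 2 + 1/3 = 7/3
8 + 1/(7/3) = 8 + 3/7 = 59/7
0 + 1/(59/7) = 0 + 7/59 = 7/59

7/59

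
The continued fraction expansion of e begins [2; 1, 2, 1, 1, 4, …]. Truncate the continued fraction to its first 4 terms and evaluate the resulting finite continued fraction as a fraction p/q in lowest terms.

Starting at the tail and folding back:
Start with 1.
2 + 1/(1/1) = 2 + 1/1 = 3/1
1 + 1/(3/1) = 1 + 1/3 = 4/3
2 + 1/(4/3) = 2 + 3/4 = 11/4

11/4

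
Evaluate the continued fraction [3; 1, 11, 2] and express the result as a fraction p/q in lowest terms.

Starting at the tail and folding back:
Start with 2.
11 + 1/(2/1) = 11 + 1/2 = 23/2
1 + 1/(23/2) = 1 + 2/23 = 25/23
3 + 1/(25/23) = 3 + 23/25 = 98/25

98/25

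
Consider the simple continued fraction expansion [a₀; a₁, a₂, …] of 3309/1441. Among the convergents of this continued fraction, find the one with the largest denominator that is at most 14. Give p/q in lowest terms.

a_0 = 2: 2/1  (≤ bound)
a_1 = 3: 7/3  (≤ bound)
a_2 = 2: 16/7  (≤ bound)
a_3 = 1: 23/10  (≤ bound)
a_4 = 2: 62/27  (> 14, stop)

23/10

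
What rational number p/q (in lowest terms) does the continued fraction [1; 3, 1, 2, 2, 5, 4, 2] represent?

a_0 = 1: 1/1
a_1 = 3: 4/3
a_2 = 1: 5/4
a_3 = 2: 14/11
a_4 = 2: 33/26
a_5 = 5: 179/141
a_6 = 4: 749/590
a_7 = 2: 1677/1321

1677/1321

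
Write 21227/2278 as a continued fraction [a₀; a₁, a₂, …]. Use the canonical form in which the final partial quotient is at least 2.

[9; 3, 7, 25, 1, 3]

Apply division with remainder until the remainder is 0:
⌊21227/2278⌋ = 9, remainder 725
⌊2278/725⌋ = 3, remainder 103
⌊725/103⌋ = 7, remainder 4
⌊103/4⌋ = 25, remainder 3
⌊4/3⌋ = 1, remainder 1
⌊3/1⌋ = 3, remainder 0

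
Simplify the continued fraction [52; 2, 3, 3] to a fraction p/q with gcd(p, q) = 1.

1206/23

Use the convergent recurrence hₖ = aₖ·hₖ₋₁ + hₖ₋₂ (and likewise for the denominators kₖ):
a_0 = 52: 52/1
a_1 = 2: 105/2
a_2 = 3: 367/7
a_3 = 3: 1206/23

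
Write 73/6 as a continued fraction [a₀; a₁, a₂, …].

Repeatedly divide and take the remainder:
73 = 12·6 + 1, so a_0 = 12
6 = 6·1 + 0, so a_1 = 6

[12; 6]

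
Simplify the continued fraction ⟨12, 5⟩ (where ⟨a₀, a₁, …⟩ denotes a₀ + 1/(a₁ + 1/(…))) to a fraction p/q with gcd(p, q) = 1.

a_0 = 12: 12/1
a_1 = 5: 61/5

61/5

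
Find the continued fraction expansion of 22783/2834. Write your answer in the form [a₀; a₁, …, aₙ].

⌊22783/2834⌋ = 8, remainder 111
⌊2834/111⌋ = 25, remainder 59
⌊111/59⌋ = 1, remainder 52
⌊59/52⌋ = 1, remainder 7
⌊52/7⌋ = 7, remainder 3
⌊7/3⌋ = 2, remainder 1
⌊3/1⌋ = 3, remainder 0

[8; 25, 1, 1, 7, 2, 3]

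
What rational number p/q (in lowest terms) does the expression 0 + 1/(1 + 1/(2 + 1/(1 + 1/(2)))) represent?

8/11

Work from the innermost term outward:
Start with 2.
1 + 1/(2/1) = 1 + 1/2 = 3/2
2 + 1/(3/2) = 2 + 2/3 = 8/3
1 + 1/(8/3) = 1 + 3/8 = 11/8
0 + 1/(11/8) = 0 + 8/11 = 8/11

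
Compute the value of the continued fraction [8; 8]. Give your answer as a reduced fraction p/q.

Start with 8.
8 + 1/(8/1) = 8 + 1/8 = 65/8

65/8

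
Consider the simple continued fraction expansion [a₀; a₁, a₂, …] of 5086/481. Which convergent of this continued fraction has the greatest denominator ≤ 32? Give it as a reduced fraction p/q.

74/7

a_0 = 10: 10/1  (≤ bound)
a_1 = 1: 11/1  (≤ bound)
a_2 = 1: 21/2  (≤ bound)
a_3 = 2: 53/5  (≤ bound)
a_4 = 1: 74/7  (≤ bound)
a_5 = 7: 571/54  (> 32, stop)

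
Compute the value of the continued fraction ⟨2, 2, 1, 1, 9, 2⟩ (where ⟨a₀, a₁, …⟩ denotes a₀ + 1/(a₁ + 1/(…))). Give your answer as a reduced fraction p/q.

Starting at the tail and folding back:
Start with 2.
9 + 1/(2/1) = 9 + 1/2 = 19/2
1 + 1/(19/2) = 1 + 2/19 = 21/19
1 + 1/(21/19) = 1 + 19/21 = 40/21
2 + 1/(40/21) = 2 + 21/40 = 101/40
2 + 1/(101/40) = 2 + 40/101 = 242/101

242/101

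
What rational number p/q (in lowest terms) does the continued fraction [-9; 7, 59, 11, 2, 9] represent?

-800584/90385

a_0 = -9: -9/1
a_1 = 7: -62/7
a_2 = 59: -3667/414
a_3 = 11: -40399/4561
a_4 = 2: -84465/9536
a_5 = 9: -800584/90385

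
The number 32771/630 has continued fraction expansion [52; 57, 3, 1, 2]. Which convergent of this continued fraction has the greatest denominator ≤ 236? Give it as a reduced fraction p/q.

a_0 = 52: 52/1  (≤ bound)
a_1 = 57: 2965/57  (≤ bound)
a_2 = 3: 8947/172  (≤ bound)
a_3 = 1: 11912/229  (≤ bound)
a_4 = 2: 32771/630  (> 236, stop)

11912/229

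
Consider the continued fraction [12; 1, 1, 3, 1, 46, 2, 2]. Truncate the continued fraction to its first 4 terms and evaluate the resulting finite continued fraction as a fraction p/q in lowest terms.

a_0 = 12: 12/1
a_1 = 1: 13/1
a_2 = 1: 25/2
a_3 = 3: 88/7

88/7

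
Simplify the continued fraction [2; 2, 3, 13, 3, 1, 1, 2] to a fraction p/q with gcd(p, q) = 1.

a_0 = 2: 2/1
a_1 = 2: 5/2
a_2 = 3: 17/7
a_3 = 13: 226/93
a_4 = 3: 695/286
a_5 = 1: 921/379
a_6 = 1: 1616/665
a_7 = 2: 4153/1709

4153/1709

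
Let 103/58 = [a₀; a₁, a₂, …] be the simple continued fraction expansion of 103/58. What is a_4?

6

Repeatedly divide and take the remainder:
⌊103/58⌋ = 1, remainder 45
⌊58/45⌋ = 1, remainder 13
⌊45/13⌋ = 3, remainder 6
⌊13/6⌋ = 2, remainder 1
⌊6/1⌋ = 6, remainder 0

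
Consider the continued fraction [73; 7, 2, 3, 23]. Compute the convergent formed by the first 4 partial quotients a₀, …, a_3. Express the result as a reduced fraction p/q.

3803/52

Build up convergents one term at a time:
a_0 = 73: 73/1
a_1 = 7: 512/7
a_2 = 2: 1097/15
a_3 = 3: 3803/52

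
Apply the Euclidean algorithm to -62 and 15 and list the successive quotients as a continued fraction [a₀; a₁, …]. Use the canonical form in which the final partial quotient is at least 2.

⌊-62/15⌋ = -5, remainder 13
⌊15/13⌋ = 1, remainder 2
⌊13/2⌋ = 6, remainder 1
⌊2/1⌋ = 2, remainder 0

[-5; 1, 6, 2]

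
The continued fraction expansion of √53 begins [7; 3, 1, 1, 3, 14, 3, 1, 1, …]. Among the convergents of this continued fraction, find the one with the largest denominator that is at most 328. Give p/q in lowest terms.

a_0 = 7: 7/1  (≤ bound)
a_1 = 3: 22/3  (≤ bound)
a_2 = 1: 29/4  (≤ bound)
a_3 = 1: 51/7  (≤ bound)
a_4 = 3: 182/25  (≤ bound)
a_5 = 14: 2599/357  (> 328, stop)

182/25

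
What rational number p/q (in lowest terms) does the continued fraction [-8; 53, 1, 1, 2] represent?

Starting at the tail and folding back:
Start with 2.
1 + 1/(2/1) = 1 + 1/2 = 3/2
1 + 1/(3/2) = 1 + 2/3 = 5/3
53 + 1/(5/3) = 53 + 3/5 = 268/5
-8 + 1/(268/5) = -8 + 5/268 = -2139/268

-2139/268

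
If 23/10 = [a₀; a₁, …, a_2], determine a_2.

3

23 = 2·10 + 3, so a_0 = 2
10 = 3·3 + 1, so a_1 = 3
3 = 3·1 + 0, so a_2 = 3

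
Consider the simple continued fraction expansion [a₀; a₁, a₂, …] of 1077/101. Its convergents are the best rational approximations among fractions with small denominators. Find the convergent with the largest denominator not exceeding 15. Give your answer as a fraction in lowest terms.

a_0 = 10: 10/1  (≤ bound)
a_1 = 1: 11/1  (≤ bound)
a_2 = 1: 21/2  (≤ bound)
a_3 = 1: 32/3  (≤ bound)
a_4 = 33: 1077/101  (> 15, stop)

32/3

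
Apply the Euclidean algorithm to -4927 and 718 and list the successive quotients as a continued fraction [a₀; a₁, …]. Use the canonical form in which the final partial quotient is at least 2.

⌊-4927/718⌋ = -7, remainder 99
⌊718/99⌋ = 7, remainder 25
⌊99/25⌋ = 3, remainder 24
⌊25/24⌋ = 1, remainder 1
⌊24/1⌋ = 24, remainder 0

[-7; 7, 3, 1, 24]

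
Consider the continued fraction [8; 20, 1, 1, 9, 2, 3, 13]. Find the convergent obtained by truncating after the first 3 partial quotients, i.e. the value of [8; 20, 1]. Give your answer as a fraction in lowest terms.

Start with 1.
20 + 1/(1/1) = 20 + 1/1 = 21/1
8 + 1/(21/1) = 8 + 1/21 = 169/21

169/21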